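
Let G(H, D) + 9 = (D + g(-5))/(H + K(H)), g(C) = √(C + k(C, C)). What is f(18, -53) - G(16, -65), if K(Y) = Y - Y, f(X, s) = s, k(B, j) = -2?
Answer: -639/16 - I*√7/16 ≈ -39.938 - 0.16536*I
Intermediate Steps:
K(Y) = 0
g(C) = √(-2 + C) (g(C) = √(C - 2) = √(-2 + C))
G(H, D) = -9 + (D + I*√7)/H (G(H, D) = -9 + (D + √(-2 - 5))/(H + 0) = -9 + (D + √(-7))/H = -9 + (D + I*√7)/H)
f(18, -53) - G(16, -65) = -53 - (-65 - 9*16 + I*√7)/16 = -53 - (-65 - 144 + I*√7)/16 = -53 - (-209 + I*√7)/16 = -53 - (-209/16 + I*√7/16) = -53 + (209/16 - I*√7/16) = -639/16 - I*√7/16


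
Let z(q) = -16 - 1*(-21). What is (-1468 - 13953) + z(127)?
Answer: -15416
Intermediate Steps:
z(q) = 5 (z(q) = -16 + 21 = 5)
(-1468 - 13953) + z(127) = (-1468 - 13953) + 5 = -15421 + 5 = -15416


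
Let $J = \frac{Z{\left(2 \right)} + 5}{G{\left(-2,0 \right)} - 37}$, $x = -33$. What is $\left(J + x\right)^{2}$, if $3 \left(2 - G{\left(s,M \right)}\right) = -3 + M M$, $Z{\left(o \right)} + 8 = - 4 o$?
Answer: $\frac{1234321}{1156} \approx 1067.8$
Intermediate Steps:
$Z{\left(o \right)} = -8 - 4 o$
$G{\left(s,M \right)} = 3 - \frac{M^{2}}{3}$ ($G{\left(s,M \right)} = 2 - \frac{-3 + M M}{3} = 2 - \frac{-3 + M^{2}}{3} = 2 - \left(-1 + \frac{M^{2}}{3}\right) = 3 - \frac{M^{2}}{3}$)
$J = \frac{11}{34}$ ($J = \frac{\left(-8 - 8\right) + 5}{\left(3 - \frac{0^{2}}{3}\right) - 37} = \frac{\left(-8 - 8\right) + 5}{\left(3 - 0\right) - 37} = \frac{-16 + 5}{\left(3 + 0\right) - 37} = - \frac{11}{3 - 37} = - \frac{11}{-34} = \left(-11\right) \left(- \frac{1}{34}\right) = \frac{11}{34} \approx 0.32353$)
$\left(J + x\right)^{2} = \left(\frac{11}{34} - 33\right)^{2} = \left(- \frac{1111}{34}\right)^{2} = \frac{1234321}{1156}$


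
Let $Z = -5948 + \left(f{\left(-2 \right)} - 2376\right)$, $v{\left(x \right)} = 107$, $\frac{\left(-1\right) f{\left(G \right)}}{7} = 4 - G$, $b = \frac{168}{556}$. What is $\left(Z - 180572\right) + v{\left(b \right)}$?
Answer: $-188831$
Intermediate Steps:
$b = \frac{42}{139}$ ($b = 168 \cdot \frac{1}{556} = \frac{42}{139} \approx 0.30216$)
$f{\left(G \right)} = -28 + 7 G$ ($f{\left(G \right)} = - 7 \left(4 - G\right) = -28 + 7 G$)
$Z = -8366$ ($Z = -5948 + \left(\left(-28 + 7 \left(-2\right)\right) - 2376\right) = -5948 - 2418 = -8366$)
$\left(Z - 180572\right) + v{\left(b \right)} = \left(-8366 - 180572\right) + 107 = -188938 + 107 = -188831$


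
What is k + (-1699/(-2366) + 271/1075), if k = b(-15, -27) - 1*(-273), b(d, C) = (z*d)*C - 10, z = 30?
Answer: 31574312461/2543450 ≈ 12414.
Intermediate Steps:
b(d, C) = -10 + 30*C*d (b(d, C) = (30*d)*C - 10 = 30*C*d - 10 = -10 + 30*C*d)
k = 12413 (k = (-10 + 30*(-27)*(-15)) - 1*(-273) = (-10 + 12150) + 273 = 12140 + 273 = 12413)
k + (-1699/(-2366) + 271/1075) = 12413 + (-1699/(-2366) + 271/1075) = 12413 + (-1699*(-1/2366) + 271*(1/1075)) = 12413 + (1699/2366 + 271/1075) = 12413 + 2467611/2543450 = 31574312461/2543450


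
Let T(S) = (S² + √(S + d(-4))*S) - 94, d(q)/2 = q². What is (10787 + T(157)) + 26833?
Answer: 62175 + 471*√21 ≈ 64333.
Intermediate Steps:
d(q) = 2*q²
T(S) = -94 + S² + S*√(32 + S) (T(S) = (S² + √(S + 2*(-4)²)*S) - 94 = (S² + √(S + 2*16)*S) - 94 = (S² + √(S + 32)*S) - 94 = (S² + √(32 + S)*S) - 94 = (S² + S*√(32 + S)) - 94 = -94 + S² + S*√(32 + S))
(10787 + T(157)) + 26833 = (10787 + (-94 + 157² + 157*√(32 + 157))) + 26833 = (10787 + (-94 + 24649 + 157*√189)) + 26833 = (10787 + (-94 + 24649 + 157*(3*√21))) + 26833 = (10787 + (-94 + 24649 + 471*√21)) + 26833 = (10787 + (24555 + 471*√21)) + 26833 = (35342 + 471*√21) + 26833 = 62175 + 471*√21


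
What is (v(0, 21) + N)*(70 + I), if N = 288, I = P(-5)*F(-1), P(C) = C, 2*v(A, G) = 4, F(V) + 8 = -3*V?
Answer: 27550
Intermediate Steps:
F(V) = -8 - 3*V
v(A, G) = 2 (v(A, G) = (½)*4 = 2)
I = 25 (I = -5*(-8 - 3*(-1)) = -5*(-8 + 3) = -5*(-5) = 25)
(v(0, 21) + N)*(70 + I) = (2 + 288)*(70 + 25) = 290*95 = 27550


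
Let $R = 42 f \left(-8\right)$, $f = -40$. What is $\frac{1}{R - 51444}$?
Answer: $- \frac{1}{38004} \approx -2.6313 \cdot 10^{-5}$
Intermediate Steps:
$R = 13440$ ($R = 42 \left(-40\right) \left(-8\right) = \left(-1680\right) \left(-8\right) = 13440$)
$\frac{1}{R - 51444} = \frac{1}{13440 - 51444} = \frac{1}{-38004} = - \frac{1}{38004}$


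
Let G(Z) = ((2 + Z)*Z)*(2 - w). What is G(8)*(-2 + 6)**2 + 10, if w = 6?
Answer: -5110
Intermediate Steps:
G(Z) = -4*Z*(2 + Z) (G(Z) = ((2 + Z)*Z)*(2 - 1*6) = (Z*(2 + Z))*(2 - 6) = (Z*(2 + Z))*(-4) = -4*Z*(2 + Z))
G(8)*(-2 + 6)**2 + 10 = (-4*8*(2 + 8))*(-2 + 6)**2 + 10 = -4*8*10*4**2 + 10 = -320*16 + 10 = -5120 + 10 = -5110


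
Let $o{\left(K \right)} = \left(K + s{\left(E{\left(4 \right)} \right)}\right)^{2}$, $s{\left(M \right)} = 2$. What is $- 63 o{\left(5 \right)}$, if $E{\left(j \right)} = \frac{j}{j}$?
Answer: $-3087$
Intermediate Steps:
$E{\left(j \right)} = 1$
$o{\left(K \right)} = \left(2 + K\right)^{2}$ ($o{\left(K \right)} = \left(K + 2\right)^{2} = \left(2 + K\right)^{2}$)
$- 63 o{\left(5 \right)} = - 63 \left(2 + 5\right)^{2} = - 63 \cdot 7^{2} = \left(-63\right) 49 = -3087$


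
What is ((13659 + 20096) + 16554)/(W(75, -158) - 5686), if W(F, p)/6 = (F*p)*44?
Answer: -50309/3134086 ≈ -0.016052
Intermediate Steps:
W(F, p) = 264*F*p (W(F, p) = 6*((F*p)*44) = 6*(44*F*p) = 264*F*p)
((13659 + 20096) + 16554)/(W(75, -158) - 5686) = ((13659 + 20096) + 16554)/(264*75*(-158) - 5686) = (33755 + 16554)/(-3128400 - 5686) = 50309/(-3134086) = 50309*(-1/3134086) = -50309/3134086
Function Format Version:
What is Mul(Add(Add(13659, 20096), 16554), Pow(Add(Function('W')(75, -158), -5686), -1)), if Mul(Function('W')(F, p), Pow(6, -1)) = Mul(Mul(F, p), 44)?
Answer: Rational(-50309, 3134086) ≈ -0.016052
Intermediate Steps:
Function('W')(F, p) = Mul(264, F, p) (Function('W')(F, p) = Mul(6, Mul(Mul(F, p), 44)) = Mul(6, Mul(44, F, p)) = Mul(264, F, p))
Mul(Add(Add(13659, 20096), 16554), Pow(Add(Function('W')(75, -158), -5686), -1)) = Mul(Add(Add(13659, 20096), 16554), Pow(Add(Mul(264, 75, -158), -5686), -1)) = Mul(Add(33755, 16554), Pow(Add(-3128400, -5686), -1)) = Mul(50309, Pow(-3134086, -1)) = Mul(50309, Rational(-1, 3134086)) = Rational(-50309, 3134086)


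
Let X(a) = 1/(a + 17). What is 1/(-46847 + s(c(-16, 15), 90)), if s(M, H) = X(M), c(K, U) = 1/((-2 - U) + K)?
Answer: -560/26234287 ≈ -2.1346e-5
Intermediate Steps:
X(a) = 1/(17 + a)
c(K, U) = 1/(-2 + K - U)
s(M, H) = 1/(17 + M)
1/(-46847 + s(c(-16, 15), 90)) = 1/(-46847 + 1/(17 + 1/(-2 - 16 - 1*15))) = 1/(-46847 + 1/(17 + 1/(-2 - 16 - 15))) = 1/(-46847 + 1/(17 + 1/(-33))) = 1/(-46847 + 1/(17 - 1/33)) = 1/(-46847 + 1/(560/33)) = 1/(-46847 + 33/560) = 1/(-26234287/560) = -560/26234287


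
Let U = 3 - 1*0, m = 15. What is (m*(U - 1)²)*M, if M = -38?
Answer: -2280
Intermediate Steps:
U = 3 (U = 3 + 0 = 3)
(m*(U - 1)²)*M = (15*(3 - 1)²)*(-38) = (15*2²)*(-38) = (15*4)*(-38) = 60*(-38) = -2280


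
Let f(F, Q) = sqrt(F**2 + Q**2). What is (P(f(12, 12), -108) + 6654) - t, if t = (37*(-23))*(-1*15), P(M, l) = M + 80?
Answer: -6031 + 12*sqrt(2) ≈ -6014.0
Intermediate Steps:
P(M, l) = 80 + M
t = 12765 (t = -851*(-15) = 12765)
(P(f(12, 12), -108) + 6654) - t = ((80 + sqrt(12**2 + 12**2)) + 6654) - 1*12765 = ((80 + sqrt(144 + 144)) + 6654) - 12765 = ((80 + sqrt(288)) + 6654) - 12765 = ((80 + 12*sqrt(2)) + 6654) - 12765 = (6734 + 12*sqrt(2)) - 12765 = -6031 + 12*sqrt(2)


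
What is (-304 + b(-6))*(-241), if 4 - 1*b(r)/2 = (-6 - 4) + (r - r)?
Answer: 66516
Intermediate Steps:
b(r) = 28 (b(r) = 8 - 2*((-6 - 4) + (r - r)) = 8 - 2*(-10 + 0) = 8 - 2*(-10) = 8 + 20 = 28)
(-304 + b(-6))*(-241) = (-304 + 28)*(-241) = -276*(-241) = 66516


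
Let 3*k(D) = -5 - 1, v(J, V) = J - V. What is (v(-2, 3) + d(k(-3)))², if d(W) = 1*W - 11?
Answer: 324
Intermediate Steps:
k(D) = -2 (k(D) = (-5 - 1)/3 = (⅓)*(-6) = -2)
d(W) = -11 + W (d(W) = W - 11 = -11 + W)
(v(-2, 3) + d(k(-3)))² = ((-2 - 1*3) + (-11 - 2))² = ((-2 - 3) - 13)² = (-5 - 13)² = (-18)² = 324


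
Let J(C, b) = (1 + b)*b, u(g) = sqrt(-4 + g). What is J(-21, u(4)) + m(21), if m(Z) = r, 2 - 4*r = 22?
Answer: -5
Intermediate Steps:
r = -5 (r = 1/2 - 1/4*22 = 1/2 - 11/2 = -5)
m(Z) = -5
J(C, b) = b*(1 + b)
J(-21, u(4)) + m(21) = sqrt(-4 + 4)*(1 + sqrt(-4 + 4)) - 5 = sqrt(0)*(1 + sqrt(0)) - 5 = 0*(1 + 0) - 5 = 0*1 - 5 = 0 - 5 = -5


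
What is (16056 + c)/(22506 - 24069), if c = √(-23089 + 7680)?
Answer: -5352/521 - I*√15409/1563 ≈ -10.273 - 0.07942*I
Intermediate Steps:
c = I*√15409 (c = √(-15409) = I*√15409 ≈ 124.13*I)
(16056 + c)/(22506 - 24069) = (16056 + I*√15409)/(22506 - 24069) = (16056 + I*√15409)/(-1563) = (16056 + I*√15409)*(-1/1563) = -5352/521 - I*√15409/1563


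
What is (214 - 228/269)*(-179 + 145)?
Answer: -1949492/269 ≈ -7247.2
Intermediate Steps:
(214 - 228/269)*(-179 + 145) = (214 - 228*1/269)*(-34) = (214 - 228/269)*(-34) = (57338/269)*(-34) = -1949492/269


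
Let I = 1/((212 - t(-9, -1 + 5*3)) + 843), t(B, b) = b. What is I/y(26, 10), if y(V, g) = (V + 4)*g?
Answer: 1/312300 ≈ 3.2021e-6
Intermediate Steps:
y(V, g) = g*(4 + V) (y(V, g) = (4 + V)*g = g*(4 + V))
I = 1/1041 (I = 1/((212 - (-1 + 5*3)) + 843) = 1/((212 - (-1 + 15)) + 843) = 1/((212 - 1*14) + 843) = 1/((212 - 14) + 843) = 1/(198 + 843) = 1/1041 ≈ 0.00096061)
I/y(26, 10) = 1/(1041*((10*(4 + 26)))) = 1/(1041*((10*30))) = (1/1041)/300 = (1/1041)*(1/300) = 1/312300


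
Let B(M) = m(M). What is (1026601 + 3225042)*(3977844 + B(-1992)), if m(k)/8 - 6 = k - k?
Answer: 16912576676556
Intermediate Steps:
m(k) = 48 (m(k) = 48 + 8*(k - k) = 48 + 8*0 = 48 + 0 = 48)
B(M) = 48
(1026601 + 3225042)*(3977844 + B(-1992)) = (1026601 + 3225042)*(3977844 + 48) = 4251643*3977892 = 16912576676556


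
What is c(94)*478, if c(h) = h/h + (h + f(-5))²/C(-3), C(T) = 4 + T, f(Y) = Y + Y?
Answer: 3373246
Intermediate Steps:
f(Y) = 2*Y
c(h) = 1 + (-10 + h)² (c(h) = h/h + (h + 2*(-5))²/(4 - 3) = 1 + (h - 10)²/1 = 1 + (-10 + h)²*1 = 1 + (-10 + h)²)
c(94)*478 = (1 + (-10 + 94)²)*478 = (1 + 84²)*478 = (1 + 7056)*478 = 7057*478 = 3373246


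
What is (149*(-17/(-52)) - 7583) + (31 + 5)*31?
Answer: -333751/52 ≈ -6418.3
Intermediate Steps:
(149*(-17/(-52)) - 7583) + (31 + 5)*31 = (149*(-17*(-1/52)) - 7583) + 36*31 = (149*(17/52) - 7583) + 1116 = (2533/52 - 7583) + 1116 = -391783/52 + 1116 = -333751/52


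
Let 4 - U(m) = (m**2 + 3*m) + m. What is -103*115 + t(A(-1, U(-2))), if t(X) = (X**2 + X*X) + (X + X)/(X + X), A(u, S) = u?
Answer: -11842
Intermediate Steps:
U(m) = 4 - m**2 - 4*m (U(m) = 4 - ((m**2 + 3*m) + m) = 4 - (m**2 + 4*m) = 4 + (-m**2 - 4*m) = 4 - m**2 - 4*m)
t(X) = 1 + 2*X**2 (t(X) = (X**2 + X**2) + (2*X)/((2*X)) = 2*X**2 + (2*X)*(1/(2*X)) = 2*X**2 + 1 = 1 + 2*X**2)
-103*115 + t(A(-1, U(-2))) = -103*115 + (1 + 2*(-1)**2) = -11845 + (1 + 2*1) = -11845 + (1 + 2) = -11845 + 3 = -11842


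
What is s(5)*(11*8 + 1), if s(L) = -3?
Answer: -267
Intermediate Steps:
s(5)*(11*8 + 1) = -3*(11*8 + 1) = -3*(88 + 1) = -3*89 = -267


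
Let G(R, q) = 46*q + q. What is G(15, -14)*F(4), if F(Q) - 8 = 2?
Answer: -6580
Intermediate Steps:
F(Q) = 10 (F(Q) = 8 + 2 = 10)
G(R, q) = 47*q
G(15, -14)*F(4) = (47*(-14))*10 = -658*10 = -6580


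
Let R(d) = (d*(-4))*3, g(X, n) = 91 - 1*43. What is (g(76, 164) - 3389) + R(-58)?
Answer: -2645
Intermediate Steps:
g(X, n) = 48 (g(X, n) = 91 - 43 = 48)
R(d) = -12*d (R(d) = -4*d*3 = -12*d)
(g(76, 164) - 3389) + R(-58) = (48 - 3389) - 12*(-58) = -3341 + 696 = -2645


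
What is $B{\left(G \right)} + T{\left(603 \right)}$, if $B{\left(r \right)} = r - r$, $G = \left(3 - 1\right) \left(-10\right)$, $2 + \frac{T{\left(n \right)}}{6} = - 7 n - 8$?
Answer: $-25386$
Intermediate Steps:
$T{\left(n \right)} = -60 - 42 n$ ($T{\left(n \right)} = -12 + 6 \left(- 7 n - 8\right) = -12 + 6 \left(-8 - 7 n\right) = -12 - \left(48 + 42 n\right) = -60 - 42 n$)
$G = -20$ ($G = 2 \left(-10\right) = -20$)
$B{\left(r \right)} = 0$
$B{\left(G \right)} + T{\left(603 \right)} = 0 - 25386 = -25386$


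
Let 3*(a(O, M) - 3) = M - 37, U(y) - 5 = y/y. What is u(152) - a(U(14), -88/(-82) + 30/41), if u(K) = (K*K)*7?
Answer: 6631206/41 ≈ 1.6174e+5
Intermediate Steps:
U(y) = 6 (U(y) = 5 + y/y = 5 + 1 = 6)
u(K) = 7*K² (u(K) = K²*7 = 7*K²)
a(O, M) = -28/3 + M/3 (a(O, M) = 3 + (M - 37)/3 = 3 + (-37 + M)/3 = 3 + (-37/3 + M/3) = -28/3 + M/3)
u(152) - a(U(14), -88/(-82) + 30/41) = 7*152² - (-28/3 + (-88/(-82) + 30/41)/3) = 7*23104 - (-28/3 + (-88*(-1/82) + 30*(1/41))/3) = 161728 - (-28/3 + (44/41 + 30/41)/3) = 161728 - (-28/3 + (⅓)*(74/41)) = 161728 - (-28/3 + 74/123) = 161728 - 1*(-358/41) = 161728 + 358/41 = 6631206/41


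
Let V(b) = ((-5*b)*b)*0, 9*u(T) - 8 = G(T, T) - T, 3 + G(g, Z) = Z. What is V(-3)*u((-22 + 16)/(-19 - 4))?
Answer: 0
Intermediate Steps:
G(g, Z) = -3 + Z
u(T) = 5/9 (u(T) = 8/9 + ((-3 + T) - T)/9 = 8/9 + (1/9)*(-3) = 8/9 - 1/3 = 5/9)
V(b) = 0 (V(b) = -5*b**2*0 = 0)
V(-3)*u((-22 + 16)/(-19 - 4)) = 0*(5/9) = 0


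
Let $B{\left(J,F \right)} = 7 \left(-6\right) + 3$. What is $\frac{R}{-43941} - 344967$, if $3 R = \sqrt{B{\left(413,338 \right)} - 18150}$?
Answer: $-344967 - \frac{i \sqrt{2021}}{43941} \approx -3.4497 \cdot 10^{5} - 0.0010231 i$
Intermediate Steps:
$B{\left(J,F \right)} = -39$ ($B{\left(J,F \right)} = -42 + 3 = -39$)
$R = i \sqrt{2021}$ ($R = \frac{\sqrt{-39 - 18150}}{3} = \frac{\sqrt{-18189}}{3} = \frac{3 i \sqrt{2021}}{3} = i \sqrt{2021} \approx 44.956 i$)
$\frac{R}{-43941} - 344967 = \frac{i \sqrt{2021}}{-43941} - 344967 = i \sqrt{2021} \left(- \frac{1}{43941}\right) - 344967 = - \frac{i \sqrt{2021}}{43941} - 344967 = -344967 - \frac{i \sqrt{2021}}{43941}$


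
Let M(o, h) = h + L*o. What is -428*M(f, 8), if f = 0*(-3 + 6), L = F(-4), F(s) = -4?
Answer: -3424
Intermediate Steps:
L = -4
f = 0 (f = 0*3 = 0)
M(o, h) = h - 4*o
-428*M(f, 8) = -428*(8 - 4*0) = -428*(8 + 0) = -428*8 = -3424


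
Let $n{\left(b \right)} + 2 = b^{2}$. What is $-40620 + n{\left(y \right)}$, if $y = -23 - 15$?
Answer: $-39178$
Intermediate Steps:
$y = -38$
$n{\left(b \right)} = -2 + b^{2}$
$-40620 + n{\left(y \right)} = -40620 - \left(2 - \left(-38\right)^{2}\right) = -40620 + \left(-2 + 1444\right) = -40620 + 1442 = -39178$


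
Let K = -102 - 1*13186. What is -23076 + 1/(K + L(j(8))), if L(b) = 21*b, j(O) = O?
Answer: -302757121/13120 ≈ -23076.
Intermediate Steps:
K = -13288 (K = -102 - 13186 = -13288)
-23076 + 1/(K + L(j(8))) = -23076 + 1/(-13288 + 21*8) = -23076 + 1/(-13288 + 168) = -23076 + 1/(-13120) = -23076 - 1/13120 = -302757121/13120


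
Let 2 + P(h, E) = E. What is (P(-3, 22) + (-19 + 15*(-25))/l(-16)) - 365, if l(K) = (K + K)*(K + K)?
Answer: -176837/512 ≈ -345.38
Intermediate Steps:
P(h, E) = -2 + E
l(K) = 4*K**2 (l(K) = (2*K)*(2*K) = 4*K**2)
(P(-3, 22) + (-19 + 15*(-25))/l(-16)) - 365 = ((-2 + 22) + (-19 + 15*(-25))/((4*(-16)**2))) - 365 = (20 + (-19 - 375)/((4*256))) - 365 = (20 - 394/1024) - 365 = (20 - 394*1/1024) - 365 = (20 - 197/512) - 365 = 10043/512 - 365 = -176837/512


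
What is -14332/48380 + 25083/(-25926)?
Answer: -132090581/104524990 ≈ -1.2637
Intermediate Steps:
-14332/48380 + 25083/(-25926) = -14332*1/48380 + 25083*(-1/25926) = -3583/12095 - 8361/8642 = -132090581/104524990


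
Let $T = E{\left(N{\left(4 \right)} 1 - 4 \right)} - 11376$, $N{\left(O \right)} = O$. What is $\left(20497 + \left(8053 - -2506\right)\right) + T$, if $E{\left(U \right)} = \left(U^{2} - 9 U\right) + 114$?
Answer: $19794$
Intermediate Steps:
$E{\left(U \right)} = 114 + U^{2} - 9 U$
$T = -11262$ ($T = \left(114 + \left(4 \cdot 1 - 4\right)^{2} - 9 \left(4 \cdot 1 - 4\right)\right) - 11376 = \left(114 + \left(4 - 4\right)^{2} - 9 \left(4 - 4\right)\right) - 11376 = \left(114 + 0^{2} - 0\right) - 11376 = \left(114 + 0 + 0\right) - 11376 = 114 - 11376 = -11262$)
$\left(20497 + \left(8053 - -2506\right)\right) + T = \left(20497 + \left(8053 - -2506\right)\right) - 11262 = \left(20497 + \left(8053 + 2506\right)\right) - 11262 = \left(20497 + 10559\right) - 11262 = 31056 - 11262 = 19794$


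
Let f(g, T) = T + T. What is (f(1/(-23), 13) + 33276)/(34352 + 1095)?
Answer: 33302/35447 ≈ 0.93949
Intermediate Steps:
f(g, T) = 2*T
(f(1/(-23), 13) + 33276)/(34352 + 1095) = (2*13 + 33276)/(34352 + 1095) = (26 + 33276)/35447 = 33302*(1/35447) = 33302/35447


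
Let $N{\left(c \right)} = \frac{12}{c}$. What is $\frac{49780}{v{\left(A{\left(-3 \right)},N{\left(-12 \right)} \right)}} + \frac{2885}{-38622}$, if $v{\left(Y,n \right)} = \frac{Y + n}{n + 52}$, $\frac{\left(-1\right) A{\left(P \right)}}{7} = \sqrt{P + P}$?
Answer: $\frac{5 \left(- 4039 \sqrt{6} + 19610552809 i\right)}{38622 \left(- i + 7 \sqrt{6}\right)} \approx -8606.1 + 1.4756 \cdot 10^{5} i$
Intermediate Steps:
$A{\left(P \right)} = - 7 \sqrt{2} \sqrt{P}$ ($A{\left(P \right)} = - 7 \sqrt{P + P} = - 7 \sqrt{2 P} = - 7 \sqrt{2} \sqrt{P}$)
$v{\left(Y,n \right)} = \frac{Y + n}{52 + n}$
$\frac{49780}{v{\left(A{\left(-3 \right)},N{\left(-12 \right)} \right)}} + \frac{2885}{-38622} = \frac{49780}{\frac{1}{52 + \frac{12}{-12}} \left(- 7 \sqrt{2} \sqrt{-3} + \frac{12}{-12}\right)} + \frac{2885}{-38622} = \frac{49780}{\frac{1}{52 + 12 \left(- \frac{1}{12}\right)} \left(- 7 \sqrt{2} i \sqrt{3} + 12 \left(- \frac{1}{12}\right)\right)} + 2885 \left(- \frac{1}{38622}\right) = \frac{49780}{\frac{1}{52 - 1} \left(- 7 i \sqrt{6} - 1\right)} - \frac{2885}{38622} = \frac{49780}{\frac{1}{51} \left(-1 - 7 i \sqrt{6}\right)} - \frac{2885}{38622} = \frac{49780}{- \frac{1}{51} - \frac{7 i \sqrt{6}}{51}} - \frac{2885}{38622} = - \frac{2885}{38622} + \frac{49780}{- \frac{1}{51} - \frac{7 i \sqrt{6}}{51}}$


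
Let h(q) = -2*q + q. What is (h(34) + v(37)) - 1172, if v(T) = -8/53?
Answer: -63926/53 ≈ -1206.2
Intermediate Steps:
h(q) = -q
v(T) = -8/53 (v(T) = -8*1/53 = -8/53)
(h(34) + v(37)) - 1172 = (-1*34 - 8/53) - 1172 = (-34 - 8/53) - 1172 = -1810/53 - 1172 = -63926/53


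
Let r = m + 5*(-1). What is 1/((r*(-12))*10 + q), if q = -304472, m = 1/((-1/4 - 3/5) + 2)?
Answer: -23/6991456 ≈ -3.2897e-6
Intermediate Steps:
m = 20/23 (m = 1/((-1*¼ - 3*⅕) + 2) = 1/((-¼ - ⅗) + 2) = 1/(-17/20 + 2) = 1/(23/20) = 20/23 ≈ 0.86957)
r = -95/23 (r = 20/23 + 5*(-1) = 20/23 - 5 = -95/23 ≈ -4.1304)
1/((r*(-12))*10 + q) = 1/(-95/23*(-12)*10 - 304472) = 1/((1140/23)*10 - 304472) = 1/(11400/23 - 304472) = 1/(-6991456/23) = -23/6991456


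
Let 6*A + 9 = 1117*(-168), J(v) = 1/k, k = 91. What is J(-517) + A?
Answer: -5692503/182 ≈ -31278.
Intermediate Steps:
J(v) = 1/91
A = -62555/2 (A = -3/2 + (1117*(-168))/6 = -3/2 + (⅙)*(-187656) = -3/2 - 31276 = -62555/2 ≈ -31278.)
J(-517) + A = 1/91 - 62555/2 = -5692503/182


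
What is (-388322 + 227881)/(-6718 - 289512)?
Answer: 160441/296230 ≈ 0.54161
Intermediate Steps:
(-388322 + 227881)/(-6718 - 289512) = -160441/(-296230) = -160441*(-1/296230) = 160441/296230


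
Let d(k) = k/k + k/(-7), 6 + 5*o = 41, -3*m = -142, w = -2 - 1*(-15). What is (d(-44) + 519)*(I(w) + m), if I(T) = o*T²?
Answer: 4532548/7 ≈ 6.4751e+5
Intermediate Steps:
w = 13 (w = -2 + 15 = 13)
m = 142/3 (m = -⅓*(-142) = 142/3 ≈ 47.333)
o = 7 (o = -6/5 + (⅕)*41 = -6/5 + 41/5 = 7)
d(k) = 1 - k/7 (d(k) = 1 + k*(-⅐) = 1 - k/7)
I(T) = 7*T²
(d(-44) + 519)*(I(w) + m) = ((1 - ⅐*(-44)) + 519)*(7*13² + 142/3) = ((1 + 44/7) + 519)*(7*169 + 142/3) = (51/7 + 519)*(1183 + 142/3) = (3684/7)*(3691/3) = 4532548/7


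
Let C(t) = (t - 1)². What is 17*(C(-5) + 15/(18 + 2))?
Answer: 2499/4 ≈ 624.75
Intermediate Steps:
C(t) = (-1 + t)²
17*(C(-5) + 15/(18 + 2)) = 17*((-1 - 5)² + 15/(18 + 2)) = 17*((-6)² + 15/20) = 17*(36 + 15*(1/20)) = 17*(36 + ¾) = 17*(147/4) = 2499/4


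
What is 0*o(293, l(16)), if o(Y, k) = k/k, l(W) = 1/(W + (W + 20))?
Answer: 0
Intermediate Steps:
l(W) = 1/(20 + 2*W) (l(W) = 1/(W + (20 + W)) = 1/(20 + 2*W))
o(Y, k) = 1
0*o(293, l(16)) = 0*1 = 0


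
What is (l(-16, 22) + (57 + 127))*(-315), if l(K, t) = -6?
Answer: -56070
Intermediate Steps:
(l(-16, 22) + (57 + 127))*(-315) = (-6 + (57 + 127))*(-315) = (-6 + 184)*(-315) = 178*(-315) = -56070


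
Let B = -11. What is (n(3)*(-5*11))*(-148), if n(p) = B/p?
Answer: -89540/3 ≈ -29847.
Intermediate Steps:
n(p) = -11/p
(n(3)*(-5*11))*(-148) = ((-11/3)*(-5*11))*(-148) = (-11*1/3*(-55))*(-148) = -11/3*(-55)*(-148) = (605/3)*(-148) = -89540/3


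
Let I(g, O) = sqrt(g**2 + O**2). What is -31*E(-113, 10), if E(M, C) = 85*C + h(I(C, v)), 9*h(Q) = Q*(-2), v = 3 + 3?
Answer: -26350 + 124*sqrt(34)/9 ≈ -26270.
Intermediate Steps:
v = 6
I(g, O) = sqrt(O**2 + g**2)
h(Q) = -2*Q/9 (h(Q) = (Q*(-2))/9 = (-2*Q)/9 = -2*Q/9)
E(M, C) = 85*C - 2*sqrt(36 + C**2)/9 (E(M, C) = 85*C - 2*sqrt(6**2 + C**2)/9 = 85*C - 2*sqrt(36 + C**2)/9)
-31*E(-113, 10) = -31*(85*10 - 2*sqrt(36 + 10**2)/9) = -31*(850 - 2*sqrt(36 + 100)/9) = -31*(850 - 4*sqrt(34)/9) = -26350 + 124*sqrt(34)/9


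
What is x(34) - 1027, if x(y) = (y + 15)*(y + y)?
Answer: 2305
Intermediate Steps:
x(y) = 2*y*(15 + y) (x(y) = (15 + y)*(2*y) = 2*y*(15 + y))
x(34) - 1027 = 2*34*(15 + 34) - 1027 = 2*34*49 - 1027 = 3332 - 1027 = 2305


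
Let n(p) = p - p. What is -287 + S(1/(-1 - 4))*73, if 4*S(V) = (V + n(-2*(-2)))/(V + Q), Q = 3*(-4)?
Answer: -69955/244 ≈ -286.70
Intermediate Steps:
n(p) = 0
Q = -12
S(V) = V/(4*(-12 + V)) (S(V) = ((V + 0)/(V - 12))/4 = (V/(-12 + V))/4 = V/(4*(-12 + V)))
-287 + S(1/(-1 - 4))*73 = -287 + (1/(4*(-1 - 4)*(-12 + 1/(-1 - 4))))*73 = -287 + ((¼)/(-5*(-12 + 1/(-5))))*73 = -287 + ((¼)*(-⅕)/(-12 - ⅕))*73 = -287 + ((¼)*(-⅕)/(-61/5))*73 = -287 + ((¼)*(-⅕)*(-5/61))*73 = -287 + (1/244)*73 = -287 + 73/244 = -69955/244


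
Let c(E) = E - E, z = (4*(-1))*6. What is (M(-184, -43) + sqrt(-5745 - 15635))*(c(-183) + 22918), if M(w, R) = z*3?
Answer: -1650096 + 45836*I*sqrt(5345) ≈ -1.6501e+6 + 3.351e+6*I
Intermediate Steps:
z = -24 (z = -4*6 = -24)
c(E) = 0
M(w, R) = -72 (M(w, R) = -24*3 = -72)
(M(-184, -43) + sqrt(-5745 - 15635))*(c(-183) + 22918) = (-72 + sqrt(-5745 - 15635))*(0 + 22918) = (-72 + sqrt(-21380))*22918 = (-72 + 2*I*sqrt(5345))*22918 = -1650096 + 45836*I*sqrt(5345)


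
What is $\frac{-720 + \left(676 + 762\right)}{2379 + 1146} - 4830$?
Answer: $- \frac{17025032}{3525} \approx -4829.8$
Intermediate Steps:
$\frac{-720 + \left(676 + 762\right)}{2379 + 1146} - 4830 = \frac{-720 + 1438}{3525} - 4830 = 718 \cdot \frac{1}{3525} - 4830 = \frac{718}{3525} - 4830 = - \frac{17025032}{3525}$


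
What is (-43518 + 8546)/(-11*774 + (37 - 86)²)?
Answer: 34972/6113 ≈ 5.7209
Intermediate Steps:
(-43518 + 8546)/(-11*774 + (37 - 86)²) = -34972/(-8514 + (-49)²) = -34972/(-8514 + 2401) = -34972/(-6113) = -34972*(-1/6113) = 34972/6113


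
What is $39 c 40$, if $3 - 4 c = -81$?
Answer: $32760$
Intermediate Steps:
$c = 21$ ($c = \frac{3}{4} - - \frac{81}{4} = \frac{3}{4} + \frac{81}{4} = 21$)
$39 c 40 = 39 \cdot 21 \cdot 40 = 819 \cdot 40 = 32760$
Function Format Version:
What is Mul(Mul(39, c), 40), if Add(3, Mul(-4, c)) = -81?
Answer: 32760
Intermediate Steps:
c = 21 (c = Add(Rational(3, 4), Mul(Rational(-1, 4), -81)) = Add(Rational(3, 4), Rational(81, 4)) = 21)
Mul(Mul(39, c), 40) = Mul(Mul(39, 21), 40) = Mul(819, 40) = 32760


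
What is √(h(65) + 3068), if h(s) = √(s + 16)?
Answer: √3077 ≈ 55.471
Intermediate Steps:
h(s) = √(16 + s)
√(h(65) + 3068) = √(√(16 + 65) + 3068) = √(√81 + 3068) = √(9 + 3068) = √3077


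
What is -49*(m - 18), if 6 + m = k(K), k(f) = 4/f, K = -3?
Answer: 3724/3 ≈ 1241.3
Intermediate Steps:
m = -22/3 (m = -6 + 4/(-3) = -6 + 4*(-1/3) = -6 - 4/3 = -22/3 ≈ -7.3333)
-49*(m - 18) = -49*(-22/3 - 18) = -49*(-76/3) = 3724/3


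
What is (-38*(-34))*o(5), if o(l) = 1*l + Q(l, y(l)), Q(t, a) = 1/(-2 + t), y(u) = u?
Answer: 20672/3 ≈ 6890.7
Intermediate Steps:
o(l) = l + 1/(-2 + l) (o(l) = 1*l + 1/(-2 + l) = l + 1/(-2 + l))
(-38*(-34))*o(5) = (-38*(-34))*((1 + 5*(-2 + 5))/(-2 + 5)) = 1292*((1 + 5*3)/3) = 1292*((1 + 15)/3) = 1292*((⅓)*16) = 1292*(16/3) = 20672/3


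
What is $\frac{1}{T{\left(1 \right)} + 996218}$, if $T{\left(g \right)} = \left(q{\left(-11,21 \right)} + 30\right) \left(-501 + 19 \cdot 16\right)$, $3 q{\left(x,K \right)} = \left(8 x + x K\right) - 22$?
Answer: $\frac{3}{3038101} \approx 9.8746 \cdot 10^{-7}$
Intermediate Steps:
$q{\left(x,K \right)} = - \frac{22}{3} + \frac{8 x}{3} + \frac{K x}{3}$ ($q{\left(x,K \right)} = \frac{\left(8 x + x K\right) - 22}{3} = \frac{\left(8 x + K x\right) - 22}{3} = \frac{-22 + 8 x + K x}{3} = - \frac{22}{3} + \frac{8 x}{3} + \frac{K x}{3}$)
$T{\left(g \right)} = \frac{49447}{3}$ ($T{\left(g \right)} = \left(\left(- \frac{22}{3} + \frac{8}{3} \left(-11\right) + \frac{1}{3} \cdot 21 \left(-11\right)\right) + 30\right) \left(-501 + 19 \cdot 16\right) = \left(\left(- \frac{22}{3} - \frac{88}{3} - 77\right) + 30\right) \left(-501 + 304\right) = \left(- \frac{341}{3} + 30\right) \left(-197\right) = \left(- \frac{251}{3}\right) \left(-197\right) = \frac{49447}{3}$)
$\frac{1}{T{\left(1 \right)} + 996218} = \frac{1}{\frac{49447}{3} + 996218} = \frac{1}{\frac{3038101}{3}} = \frac{3}{3038101}$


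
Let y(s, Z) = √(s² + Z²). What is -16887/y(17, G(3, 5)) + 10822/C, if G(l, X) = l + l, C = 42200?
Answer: 5411/21100 - 1299*√13/5 ≈ -936.47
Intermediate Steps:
G(l, X) = 2*l
y(s, Z) = √(Z² + s²)
-16887/y(17, G(3, 5)) + 10822/C = -16887/√((2*3)² + 17²) + 10822/42200 = -16887/√(6² + 289) + 10822*(1/42200) = -16887/√(36 + 289) + 5411/21100 = -16887*√13/65 + 5411/21100 = -1299*√13/5 + 5411/21100 = 5411/21100 - 1299*√13/5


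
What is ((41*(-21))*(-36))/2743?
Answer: 30996/2743 ≈ 11.300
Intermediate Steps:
((41*(-21))*(-36))/2743 = -861*(-36)*(1/2743) = 30996*(1/2743) = 30996/2743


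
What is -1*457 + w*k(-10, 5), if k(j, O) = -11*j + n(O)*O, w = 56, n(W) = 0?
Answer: 5703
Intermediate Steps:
k(j, O) = -11*j (k(j, O) = -11*j + 0*O = -11*j + 0 = -11*j)
-1*457 + w*k(-10, 5) = -1*457 + 56*(-11*(-10)) = -457 + 56*110 = -457 + 6160 = 5703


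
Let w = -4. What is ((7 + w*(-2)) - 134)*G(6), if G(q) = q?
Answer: -714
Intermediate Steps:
((7 + w*(-2)) - 134)*G(6) = ((7 - 4*(-2)) - 134)*6 = ((7 + 8) - 134)*6 = (15 - 134)*6 = -119*6 = -714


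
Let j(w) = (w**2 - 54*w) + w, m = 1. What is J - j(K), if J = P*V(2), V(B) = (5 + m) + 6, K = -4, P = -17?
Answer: -432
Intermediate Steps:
j(w) = w**2 - 53*w
V(B) = 12 (V(B) = (5 + 1) + 6 = 6 + 6 = 12)
J = -204 (J = -17*12 = -204)
J - j(K) = -204 - (-4)*(-53 - 4) = -204 - (-4)*(-57) = -204 - 1*228 = -204 - 228 = -432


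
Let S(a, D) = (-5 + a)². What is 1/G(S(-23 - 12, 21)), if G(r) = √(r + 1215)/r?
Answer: 320*√2815/563 ≈ 30.156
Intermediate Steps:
G(r) = √(1215 + r)/r
1/G(S(-23 - 12, 21)) = 1/(√(1215 + (-5 + (-23 - 12))²)/((-5 + (-23 - 12))²)) = 1/(√(1215 + (-5 - 35)²)/((-5 - 35)²)) = 1/(√(1215 + (-40)²)/((-40)²)) = 1/(√(1215 + 1600)/1600) = 1/(√2815/1600) = 320*√2815/563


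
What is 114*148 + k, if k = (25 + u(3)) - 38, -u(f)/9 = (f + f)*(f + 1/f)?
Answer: 16679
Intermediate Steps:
u(f) = -18*f*(f + 1/f) (u(f) = -9*(f + f)*(f + 1/f) = -9*2*f*(f + 1/f) = -18*f*(f + 1/f))
k = -193 (k = (25 + (-18 - 18*3²)) - 38 = (25 + (-18 - 18*9)) - 38 = (25 + (-18 - 162)) - 38 = (25 - 180) - 38 = -155 - 38 = -193)
114*148 + k = 114*148 - 193 = 16872 - 193 = 16679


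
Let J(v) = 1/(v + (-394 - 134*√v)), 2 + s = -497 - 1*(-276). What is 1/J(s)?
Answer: -617 - 134*I*√223 ≈ -617.0 - 2001.0*I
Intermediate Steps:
s = -223 (s = -2 + (-497 - 1*(-276)) = -2 + (-497 + 276) = -2 - 221 = -223)
J(v) = 1/(-394 + v - 134*√v) (J(v) = 1/(v + (-394 - 134*√v)) = 1/(-394 + v - 134*√v))
1/J(s) = 1/(1/(-394 - 223 - 134*I*√223)) = 1/(1/(-617 - 134*I*√223)) = -617 - 134*I*√223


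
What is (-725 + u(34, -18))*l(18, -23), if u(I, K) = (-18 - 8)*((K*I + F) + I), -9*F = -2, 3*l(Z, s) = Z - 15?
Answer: 128675/9 ≈ 14297.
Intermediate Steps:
l(Z, s) = -5 + Z/3 (l(Z, s) = (Z - 15)/3 = (-15 + Z)/3 = -5 + Z/3)
F = 2/9 (F = -1/9*(-2) = 2/9 ≈ 0.22222)
u(I, K) = -52/9 - 26*I - 26*I*K (u(I, K) = (-18 - 8)*((K*I + 2/9) + I) = -26*((I*K + 2/9) + I) = -26*((2/9 + I*K) + I) = -26*(2/9 + I + I*K) = -52/9 - 26*I - 26*I*K)
(-725 + u(34, -18))*l(18, -23) = (-725 + (-52/9 - 26*34 - 26*34*(-18)))*(-5 + (1/3)*18) = (-725 + (-52/9 - 884 + 15912))*(-5 + 6) = (-725 + 135200/9)*1 = (128675/9)*1 = 128675/9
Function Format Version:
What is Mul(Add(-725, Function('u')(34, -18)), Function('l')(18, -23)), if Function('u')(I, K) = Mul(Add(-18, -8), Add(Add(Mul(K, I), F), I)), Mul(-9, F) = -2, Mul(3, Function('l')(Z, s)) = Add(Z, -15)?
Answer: Rational(128675, 9) ≈ 14297.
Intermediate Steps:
Function('l')(Z, s) = Add(-5, Mul(Rational(1, 3), Z)) (Function('l')(Z, s) = Mul(Rational(1, 3), Add(Z, -15)) = Mul(Rational(1, 3), Add(-15, Z)) = Add(-5, Mul(Rational(1, 3), Z)))
F = Rational(2, 9) (F = Mul(Rational(-1, 9), -2) = Rational(2, 9) ≈ 0.22222)
Function('u')(I, K) = Add(Rational(-52, 9), Mul(-26, I), Mul(-26, I, K)) (Function('u')(I, K) = Mul(Add(-18, -8), Add(Add(Mul(K, I), Rational(2, 9)), I)) = Mul(-26, Add(Add(Mul(I, K), Rational(2, 9)), I)) = Mul(-26, Add(Add(Rational(2, 9), Mul(I, K)), I)) = Mul(-26, Add(Rational(2, 9), I, Mul(I, K))) = Add(Rational(-52, 9), Mul(-26, I), Mul(-26, I, K)))
Mul(Add(-725, Function('u')(34, -18)), Function('l')(18, -23)) = Mul(Add(-725, Add(Rational(-52, 9), Mul(-26, 34), Mul(-26, 34, -18))), Add(-5, Mul(Rational(1, 3), 18))) = Mul(Add(-725, Add(Rational(-52, 9), -884, 15912)), Add(-5, 6)) = Mul(Add(-725, Rational(135200, 9)), 1) = Mul(Rational(128675, 9), 1) = Rational(128675, 9)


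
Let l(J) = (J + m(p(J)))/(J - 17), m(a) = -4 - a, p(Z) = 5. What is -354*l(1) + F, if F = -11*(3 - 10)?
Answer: -100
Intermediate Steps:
F = 77 (F = -11*(-7) = 77)
l(J) = (-9 + J)/(-17 + J) (l(J) = (J + (-4 - 1*5))/(J - 17) = (J + (-4 - 5))/(-17 + J) = (J - 9)/(-17 + J) = (-9 + J)/(-17 + J))
-354*l(1) + F = -354*(-9 + 1)/(-17 + 1) + 77 = -354*(-8)/(-16) + 77 = -(-177)*(-8)/8 + 77 = -354*1/2 + 77 = -177 + 77 = -100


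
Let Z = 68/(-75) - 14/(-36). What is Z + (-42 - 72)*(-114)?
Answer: 5847967/450 ≈ 12995.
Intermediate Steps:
Z = -233/450 (Z = 68*(-1/75) - 14*(-1/36) = -68/75 + 7/18 = -233/450 ≈ -0.51778)
Z + (-42 - 72)*(-114) = -233/450 + (-42 - 72)*(-114) = -233/450 - 114*(-114) = -233/450 + 12996 = 5847967/450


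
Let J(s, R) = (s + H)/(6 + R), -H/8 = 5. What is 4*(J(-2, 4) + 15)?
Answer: 216/5 ≈ 43.200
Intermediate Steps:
H = -40 (H = -8*5 = -40)
J(s, R) = (-40 + s)/(6 + R) (J(s, R) = (s - 40)/(6 + R) = (-40 + s)/(6 + R))
4*(J(-2, 4) + 15) = 4*((-40 - 2)/(6 + 4) + 15) = 4*(-42/10 + 15) = 4*((1/10)*(-42) + 15) = 4*(-21/5 + 15) = 4*(54/5) = 216/5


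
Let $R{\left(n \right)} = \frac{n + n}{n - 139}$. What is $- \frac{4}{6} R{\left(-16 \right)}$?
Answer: $- \frac{64}{465} \approx -0.13763$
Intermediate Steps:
$R{\left(n \right)} = \frac{2 n}{-139 + n}$
$- \frac{4}{6} R{\left(-16 \right)} = - \frac{4}{6} \cdot 2 \left(-16\right) \frac{1}{-139 - 16} = \left(-4\right) \frac{1}{6} \cdot 2 \left(-16\right) \frac{1}{-155} = - \frac{2 \cdot 2 \left(-16\right) \left(- \frac{1}{155}\right)}{3} = \left(- \frac{2}{3}\right) \frac{32}{155} = - \frac{64}{465}$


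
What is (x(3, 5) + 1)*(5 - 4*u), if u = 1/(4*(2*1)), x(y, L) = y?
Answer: 18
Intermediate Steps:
u = ⅛ (u = 1/(4*2) = 1/8 = ⅛ ≈ 0.12500)
(x(3, 5) + 1)*(5 - 4*u) = (3 + 1)*(5 - 4*⅛) = 4*(5 - ½) = 4*(9/2) = 18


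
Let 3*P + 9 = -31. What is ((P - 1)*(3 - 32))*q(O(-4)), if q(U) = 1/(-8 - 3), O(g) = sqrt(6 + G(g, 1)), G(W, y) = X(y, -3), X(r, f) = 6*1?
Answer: -1247/33 ≈ -37.788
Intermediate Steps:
P = -40/3 (P = -3 + (1/3)*(-31) = -3 - 31/3 = -40/3 ≈ -13.333)
X(r, f) = 6
G(W, y) = 6
O(g) = 2*sqrt(3) (O(g) = sqrt(6 + 6) = sqrt(12) = 2*sqrt(3))
q(U) = -1/11 (q(U) = 1/(-11) = -1/11)
((P - 1)*(3 - 32))*q(O(-4)) = ((-40/3 - 1)*(3 - 32))*(-1/11) = -43/3*(-29)*(-1/11) = (1247/3)*(-1/11) = -1247/33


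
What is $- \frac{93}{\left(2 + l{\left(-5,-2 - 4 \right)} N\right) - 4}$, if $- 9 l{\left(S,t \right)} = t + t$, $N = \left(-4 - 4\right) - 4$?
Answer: $\frac{31}{6} \approx 5.1667$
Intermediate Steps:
$N = -12$ ($N = -8 - 4 = -12$)
$l{\left(S,t \right)} = - \frac{2 t}{9}$ ($l{\left(S,t \right)} = - \frac{t + t}{9} = - \frac{2 t}{9}$)
$- \frac{93}{\left(2 + l{\left(-5,-2 - 4 \right)} N\right) - 4} = - \frac{93}{\left(2 + - \frac{2 \left(-2 - 4\right)}{9} \left(-12\right)\right) - 4} = - \frac{93}{\left(2 + \left(- \frac{2}{9}\right) \left(-6\right) \left(-12\right)\right) - 4} = - \frac{93}{\left(2 + \frac{4}{3} \left(-12\right)\right) - 4} = - \frac{93}{\left(2 - 16\right) - 4} = - \frac{93}{-14 - 4} = - \frac{93}{-18} = \left(-93\right) \left(- \frac{1}{18}\right) = \frac{31}{6}$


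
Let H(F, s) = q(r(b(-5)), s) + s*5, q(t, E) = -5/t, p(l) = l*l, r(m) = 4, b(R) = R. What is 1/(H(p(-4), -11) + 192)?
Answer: 4/543 ≈ 0.0073665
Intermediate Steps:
p(l) = l²
H(F, s) = -5/4 + 5*s (H(F, s) = -5/4 + s*5 = -5*¼ + 5*s = -5/4 + 5*s)
1/(H(p(-4), -11) + 192) = 1/((-5/4 + 5*(-11)) + 192) = 1/((-5/4 - 55) + 192) = 1/(-225/4 + 192) = 1/(543/4) = 4/543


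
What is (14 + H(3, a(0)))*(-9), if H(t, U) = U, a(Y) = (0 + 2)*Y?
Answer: -126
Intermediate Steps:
a(Y) = 2*Y
(14 + H(3, a(0)))*(-9) = (14 + 2*0)*(-9) = (14 + 0)*(-9) = 14*(-9) = -126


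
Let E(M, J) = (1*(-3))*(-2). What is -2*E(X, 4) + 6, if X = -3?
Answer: -6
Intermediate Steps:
E(M, J) = 6 (E(M, J) = -3*(-2) = 6)
-2*E(X, 4) + 6 = -2*6 + 6 = -12 + 6 = -6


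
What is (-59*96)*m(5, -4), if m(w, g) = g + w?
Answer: -5664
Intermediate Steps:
(-59*96)*m(5, -4) = (-59*96)*(-4 + 5) = -5664*1 = -5664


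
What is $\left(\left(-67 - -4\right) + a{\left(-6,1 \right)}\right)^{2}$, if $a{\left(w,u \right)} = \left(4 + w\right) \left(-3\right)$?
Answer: $3249$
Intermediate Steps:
$a{\left(w,u \right)} = -12 - 3 w$
$\left(\left(-67 - -4\right) + a{\left(-6,1 \right)}\right)^{2} = \left(\left(-67 - -4\right) - -6\right)^{2} = \left(\left(-67 + 4\right) + \left(-12 + 18\right)\right)^{2} = \left(-63 + 6\right)^{2} = \left(-57\right)^{2} = 3249$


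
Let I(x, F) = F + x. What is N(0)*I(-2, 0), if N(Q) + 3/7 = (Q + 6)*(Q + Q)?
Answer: 6/7 ≈ 0.85714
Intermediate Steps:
N(Q) = -3/7 + 2*Q*(6 + Q) (N(Q) = -3/7 + (Q + 6)*(Q + Q) = -3/7 + (6 + Q)*(2*Q) = -3/7 + 2*Q*(6 + Q))
N(0)*I(-2, 0) = (-3/7 + 2*0² + 12*0)*(0 - 2) = (-3/7 + 2*0 + 0)*(-2) = (-3/7 + 0 + 0)*(-2) = -3/7*(-2) = 6/7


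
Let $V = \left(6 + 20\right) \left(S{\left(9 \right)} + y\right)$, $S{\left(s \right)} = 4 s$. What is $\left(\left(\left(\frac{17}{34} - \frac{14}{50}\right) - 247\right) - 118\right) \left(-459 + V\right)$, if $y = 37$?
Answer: $- \frac{26245921}{50} \approx -5.2492 \cdot 10^{5}$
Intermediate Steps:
$V = 1898$ ($V = \left(6 + 20\right) \left(4 \cdot 9 + 37\right) = 26 \left(36 + 37\right) = 26 \cdot 73 = 1898$)
$\left(\left(\left(\frac{17}{34} - \frac{14}{50}\right) - 247\right) - 118\right) \left(-459 + V\right) = \left(\left(\left(\frac{17}{34} - \frac{14}{50}\right) - 247\right) - 118\right) \left(-459 + 1898\right) = \left(\left(\left(17 \cdot \frac{1}{34} - \frac{7}{25}\right) - 247\right) - 118\right) 1439 = \left(\left(\left(\frac{1}{2} - \frac{7}{25}\right) - 247\right) - 118\right) 1439 = \left(\left(\frac{11}{50} - 247\right) - 118\right) 1439 = \left(- \frac{12339}{50} - 118\right) 1439 = \left(- \frac{18239}{50}\right) 1439 = - \frac{26245921}{50}$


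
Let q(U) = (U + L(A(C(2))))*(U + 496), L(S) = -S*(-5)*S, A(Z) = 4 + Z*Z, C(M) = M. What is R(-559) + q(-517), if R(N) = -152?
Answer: 3985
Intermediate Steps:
A(Z) = 4 + Z²
L(S) = 5*S² (L(S) = -(-5*S)*S = -(-5)*S² = 5*S²)
q(U) = (320 + U)*(496 + U) (q(U) = (U + 5*(4 + 2²)²)*(U + 496) = (U + 5*(4 + 4)²)*(496 + U) = (U + 5*8²)*(496 + U) = (U + 5*64)*(496 + U) = (U + 320)*(496 + U) = (320 + U)*(496 + U))
R(-559) + q(-517) = -152 + (158720 + (-517)² + 816*(-517)) = -152 + (158720 + 267289 - 421872) = -152 + 4137 = 3985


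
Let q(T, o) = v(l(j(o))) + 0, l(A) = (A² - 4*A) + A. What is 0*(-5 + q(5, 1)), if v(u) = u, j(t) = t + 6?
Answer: 0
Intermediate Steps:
j(t) = 6 + t
l(A) = A² - 3*A
q(T, o) = (3 + o)*(6 + o) (q(T, o) = (6 + o)*(-3 + (6 + o)) + 0 = (6 + o)*(3 + o) + 0 = (3 + o)*(6 + o) + 0 = (3 + o)*(6 + o))
0*(-5 + q(5, 1)) = 0*(-5 + (3 + 1)*(6 + 1)) = 0*(-5 + 4*7) = 0*(-5 + 28) = 0*23 = 0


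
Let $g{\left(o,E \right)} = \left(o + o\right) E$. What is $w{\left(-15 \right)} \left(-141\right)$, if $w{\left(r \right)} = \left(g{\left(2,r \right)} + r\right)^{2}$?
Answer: $-793125$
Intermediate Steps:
$g{\left(o,E \right)} = 2 E o$ ($g{\left(o,E \right)} = 2 o E = 2 E o$)
$w{\left(r \right)} = 25 r^{2}$ ($w{\left(r \right)} = \left(2 r 2 + r\right)^{2} = \left(4 r + r\right)^{2} = \left(5 r\right)^{2} = 25 r^{2}$)
$w{\left(-15 \right)} \left(-141\right) = 25 \left(-15\right)^{2} \left(-141\right) = 25 \cdot 225 \left(-141\right) = 5625 \left(-141\right) = -793125$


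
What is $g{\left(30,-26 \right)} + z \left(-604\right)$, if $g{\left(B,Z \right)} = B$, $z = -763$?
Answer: $460882$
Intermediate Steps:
$g{\left(30,-26 \right)} + z \left(-604\right) = 30 - -460852 = 30 + 460852 = 460882$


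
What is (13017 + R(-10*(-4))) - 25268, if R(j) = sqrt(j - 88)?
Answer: -12251 + 4*I*sqrt(3) ≈ -12251.0 + 6.9282*I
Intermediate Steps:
R(j) = sqrt(-88 + j)
(13017 + R(-10*(-4))) - 25268 = (13017 + sqrt(-88 - 10*(-4))) - 25268 = (13017 + sqrt(-88 + 40)) - 25268 = (13017 + sqrt(-48)) - 25268 = (13017 + 4*I*sqrt(3)) - 25268 = -12251 + 4*I*sqrt(3)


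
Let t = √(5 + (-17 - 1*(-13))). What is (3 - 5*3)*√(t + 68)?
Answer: -12*√69 ≈ -99.679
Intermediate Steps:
t = 1 (t = √(5 + (-17 + 13)) = √(5 - 4) = √1 = 1)
(3 - 5*3)*√(t + 68) = (3 - 5*3)*√(1 + 68) = (3 - 15)*√69 = -12*√69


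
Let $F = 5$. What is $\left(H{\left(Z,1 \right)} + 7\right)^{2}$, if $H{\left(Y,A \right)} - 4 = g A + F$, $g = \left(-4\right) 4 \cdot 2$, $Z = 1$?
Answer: $256$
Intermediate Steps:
$g = -32$ ($g = \left(-16\right) 2 = -32$)
$H{\left(Y,A \right)} = 9 - 32 A$ ($H{\left(Y,A \right)} = 4 - \left(-5 + 32 A\right) = 9 - 32 A$)
$\left(H{\left(Z,1 \right)} + 7\right)^{2} = \left(\left(9 - 32\right) + 7\right)^{2} = \left(-23 + 7\right)^{2} = \left(-16\right)^{2} = 256$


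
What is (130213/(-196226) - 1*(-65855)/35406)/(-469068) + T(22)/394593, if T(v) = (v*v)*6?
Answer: 394188591705422579/53580573431681068206 ≈ 0.0073569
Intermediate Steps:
T(v) = 6*v² (T(v) = v²*6 = 6*v²)
(130213/(-196226) - 1*(-65855)/35406)/(-469068) + T(22)/394593 = (130213/(-196226) - 1*(-65855)/35406)/(-469068) + (6*22²)/394593 = (130213*(-1/196226) + 65855*(1/35406))*(-1/469068) + (6*484)*(1/394593) = (-130213/196226 + 65855/35406)*(-1/469068) + 2904*(1/394593) = (2078035438/1736894439)*(-1/469068) + 968/131531 = -1039017719/407360800356426 + 968/131531 = 394188591705422579/53580573431681068206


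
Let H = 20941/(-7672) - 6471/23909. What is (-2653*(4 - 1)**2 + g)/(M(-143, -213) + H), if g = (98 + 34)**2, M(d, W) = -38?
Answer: 394557603048/2506886035 ≈ 157.39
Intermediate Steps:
H = -550323881/183429848 (H = 20941*(-1/7672) - 6471*1/23909 = -20941/7672 - 6471/23909 = -550323881/183429848 ≈ -3.0002)
g = 17424 (g = 132**2 = 17424)
(-2653*(4 - 1)**2 + g)/(M(-143, -213) + H) = (-2653*(4 - 1)**2 + 17424)/(-38 - 550323881/183429848) = (-2653*3**2 + 17424)/(-7520658105/183429848) = (-2653*9 + 17424)*(-183429848/7520658105) = (-23877 + 17424)*(-183429848/7520658105) = -6453*(-183429848/7520658105) = 394557603048/2506886035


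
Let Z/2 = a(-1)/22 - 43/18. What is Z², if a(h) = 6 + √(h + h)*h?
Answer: 175399/9801 + 838*I*√2/1089 ≈ 17.896 + 1.0883*I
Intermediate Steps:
a(h) = 6 + √2*h^(3/2) (a(h) = 6 + √(2*h)*h = 6 + (√2*√h)*h = 6 + √2*h^(3/2))
Z = -419/99 - I*√2/11 (Z = 2*((6 + √2*(-1)^(3/2))/22 - 43/18) = 2*((6 + √2*(-I))*(1/22) - 43*1/18) = 2*((6 - I*√2)*(1/22) - 43/18) = 2*((3/11 - I*√2/22) - 43/18) = 2*(-419/198 - I*√2/22) = -419/99 - I*√2/11 ≈ -4.2323 - 0.12856*I)
Z² = (-419/99 - I*√2/11)²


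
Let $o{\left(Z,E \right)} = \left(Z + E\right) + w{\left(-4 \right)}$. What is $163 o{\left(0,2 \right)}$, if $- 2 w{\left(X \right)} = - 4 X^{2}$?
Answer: $5542$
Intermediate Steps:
$w{\left(X \right)} = 2 X^{2}$ ($w{\left(X \right)} = - \frac{\left(-4\right) X^{2}}{2} = 2 X^{2}$)
$o{\left(Z,E \right)} = 32 + E + Z$ ($o{\left(Z,E \right)} = \left(Z + E\right) + 2 \left(-4\right)^{2} = \left(E + Z\right) + 2 \cdot 16 = \left(E + Z\right) + 32 = 32 + E + Z$)
$163 o{\left(0,2 \right)} = 163 \left(32 + 2 + 0\right) = 163 \cdot 34 = 5542$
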